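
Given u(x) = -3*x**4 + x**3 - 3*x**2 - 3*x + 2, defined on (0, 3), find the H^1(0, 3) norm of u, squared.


||u||_{H^1}^2 = 9359421/140

The H^1 norm (squared) on an interval (0, L) is
  ||u||_{H^1}^2 = ∫_0^L u(x)^2 dx + ∫_0^L u'(x)^2 dx.
Compute u'(x) = -12*x**3 + 3*x**2 - 6*x - 3.
Then u(x)^2 = 9*x**8 - 6*x**7 + 19*x**6 + 12*x**5 - 9*x**4 + 22*x**3 - 3*x**2 - 12*x + 4 and u'(x)^2 = 144*x**6 - 72*x**5 + 153*x**4 + 36*x**3 + 18*x**2 + 36*x + 9.
Integrate each monomial from 0 to 3 using ∫_0^3 c·x^n dx = c·3^(n+1)/(n+1):
  ∫_0^3 u(x)^2 dx = ∫_0^3 (9*x^8 - 6*x^7 + 19*x^6 + 12*x^5 - 9*x^4 + 22*x^3 - 3*x^2 - 12*x + 4) dx. Term by term:
    ∫_0^3 9*x^8 dx = 19683;  ∫_0^3 -6*x^7 dx = -19683/4;  ∫_0^3 19*x^6 dx = 41553/7;
    ∫_0^3 12*x^5 dx = 1458;  ∫_0^3 -9*x^4 dx = -2187/5;  ∫_0^3 22*x^3 dx = 891/2;
    ∫_0^3 -3*x^2 dx = -27;  ∫_0^3 -12*x dx = -54;  ∫_0^3 4 dx = 12.
  Sum: 19683 − 19683/4 + 41553/7 + 1458 − 2187/5 + 891/2 − 27 − 54 + 12 = 3093369/140.
  ∫_0^3 u'(x)^2 dx = ∫_0^3 (144*x^6 - 72*x^5 + 153*x^4 + 36*x^3 + 18*x^2 + 36*x + 9) dx. Term by term:
    ∫_0^3 144*x^6 dx = 314928/7;  ∫_0^3 -72*x^5 dx = -8748;  ∫_0^3 153*x^4 dx = 37179/5;
    ∫_0^3 36*x^3 dx = 729;  ∫_0^3 18*x^2 dx = 162;  ∫_0^3 36*x dx = 162;
    ∫_0^3 9 dx = 27.
  Sum: 314928/7 − 8748 + 37179/5 + 729 + 162 + 162 + 27 = 1566513/35.
Adding: ||u||_{H^1}^2 = 3093369/140 + 1566513/35 = 9359421/140.


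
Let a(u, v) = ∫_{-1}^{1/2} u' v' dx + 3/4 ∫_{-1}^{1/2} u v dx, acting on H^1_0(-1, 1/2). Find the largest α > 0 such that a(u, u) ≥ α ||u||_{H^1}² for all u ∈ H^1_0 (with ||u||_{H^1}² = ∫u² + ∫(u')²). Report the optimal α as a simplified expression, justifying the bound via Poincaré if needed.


α = (27 + 16*π^2)/(4*(9 + 4*π^2))

Coercivity of a(·,·) on H^1_0(-1, 1/2) means a(u, u) ≥ α ||u||_{H^1}² for every u ∈ H^1_0.
The interval has length L = 3/2, and Poincaré/coercivity depend only on L. Here a(u, u) = ∫(u')² + (3/4)·∫u².
Here 0 < c = 3/4 < 1. The condition a(u,u) ≥ α||u||_{H^1}² reads (1−α)∫(u')² ≥ (α−c)∫u². Any admissible α is ≤ 1 (rapidly oscillating u have ∫u²/∫(u')² → 0), and α = 1 would force 0 ≥ (1−c)∫u², impossible since c < 1; so 1−α > 0. By the sharp Poincaré inequality on H^1_0 of an interval of length L, ∫(u')² ≥ (π/L)²∫u² with equality for the first sine mode sin(π(x−x₀)/L) (x₀ the left endpoint), so the inequality holds for all u iff (1−α)(π/L)² ≥ α − c, i.e. α ≤ ((π/L)² + c)/((π/L)² + 1) = (1 + c(L/π)²)/(1 + (L/π)²). With (π/L)² = 4*π^2/9 and c = 3/4, the largest admissible constant is α = ((π/L)² + c)/((π/L)² + 1).
Simplifying, α = (27 + 16*π^2)/(4*(9 + 4*π^2)).


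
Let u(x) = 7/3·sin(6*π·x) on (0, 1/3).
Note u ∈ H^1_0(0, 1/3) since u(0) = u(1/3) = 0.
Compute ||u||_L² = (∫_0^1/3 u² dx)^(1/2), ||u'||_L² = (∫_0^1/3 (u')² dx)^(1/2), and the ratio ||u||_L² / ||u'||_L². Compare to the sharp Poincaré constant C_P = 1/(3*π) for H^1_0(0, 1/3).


||u||_L² / ||u'||_L² = 1/(6*π) < C_P = 1/(3*π).

u(x) = 7/3·sin(6*π·x), so u'(x) = 14*π*cos(6*π*x).
Writing u(x) = A·sin(kπx/L) with A = 7/3 and k = 2, use ∫_0^L sin²(kπx/L) dx = L/2 and ∫_0^L cos²(kπx/L) dx = L/2.
u² = 49/9·sin²(6*π·x) and (u')² = 196*π^2·cos²(6*π·x), and each of sin², cos² integrates to L/2 = 1/6 over (0, 1/3).
∫_0^1/3 u² dx = 49/54, so ||u||_L² = 7*sqrt(6)/18.
∫_0^1/3 (u')² dx = 98*π^2/3, so ||u'||_L² = 7*sqrt(6)*π/3.
Ratio ||u||_L² / ||u'||_L² = 1/(6*π).
Sharp Poincaré constant on H^1_0(0, 1/3) is C_P = L/π = 1/(3*π), achieved by sin(3*π·x).
This is the k = 2 harmonic; the ratio L/(kπ) is strictly less than C_P = L/π, consistent with the sharp inequality ||u||_L² ≤ C_P ||u'||_L².


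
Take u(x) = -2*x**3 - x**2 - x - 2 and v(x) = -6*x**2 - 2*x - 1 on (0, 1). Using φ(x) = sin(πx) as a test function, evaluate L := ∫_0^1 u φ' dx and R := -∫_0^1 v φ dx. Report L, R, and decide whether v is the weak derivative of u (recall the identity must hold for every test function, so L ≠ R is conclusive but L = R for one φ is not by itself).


LHS = -24/π^3 + 10/π, RHS = -24/π^3 + 10/π. Yes, v = u' weakly.

u(x) = -2*x**3 - x**2 - x - 2, classical derivative u'(x) = -6*x**2 - 2*x - 1.
φ(x) = sin(πx), so φ'(x) = π*cos(π*x).
Note φ(0) = φ(1) = 0, so the boundary term u·φ vanishes.
LHS = ∫_0^1 u(x) φ'(x) dx = ∫_0^1 (-2*π*x^3*cos(π*x) - π*x^2*cos(π*x) - π*x*cos(π*x) - 2*π*cos(π*x)) dx. Term by term:
  ∫_0^1 -2*π*cos(π*x) dx = 0;  ∫_0^1 -π*x*cos(π*x) dx = 2/π;  ∫_0^1 -π*x^2*cos(π*x) dx = 2/π;
  ∫_0^1 -2*π*x^3*cos(π*x) dx = -24/π^3 + 6/π.
Sum: 0 + 2/π + 2/π + -24/π^3 + 6/π = -24/π^3 + 10/π.
So LHS = -24/π^3 + 10/π.
∫_0^1 v(x) φ(x) dx = ∫_0^1 (-6*x^2*sin(π*x) - 2*x*sin(π*x) - sin(π*x)) dx. Term by term:
  ∫_0^1 -sin(π*x) dx = -2/π;  ∫_0^1 -6*x^2*sin(π*x) dx = -6/π + 24/π^3;  ∫_0^1 -2*x*sin(π*x) dx = -2/π.
Sum: -2/π + -6/π + 24/π^3 − 2/π = -10/π + 24/π^3.
So RHS = -∫_0^1 v(x) φ(x) dx = -24/π^3 + 10/π.
LHS = RHS, so the identity holds for this test φ.
Moreover u is smooth here and v(x) = u'(x) = -6*x**2 - 2*x - 1 pointwise, so the identity holds for every test function. Hence v is the weak derivative of u.


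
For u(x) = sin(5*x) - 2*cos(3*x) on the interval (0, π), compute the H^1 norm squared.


||u||_{H^1(0,π)}^2 = 33*π

u'(x) = 6*sin(3*x) + 5*cos(5*x).
Expand u² and (u')² and integrate term by term on (0, π), using: for integers n ≥ 1, ∫_0^π sin²(nx) dx = ∫_0^π cos²(nx) dx = π/2; for n ≠ n', ∫_0^π sin(nx)sin(n'x) dx = ∫_0^π cos(nx)cos(n'x) dx = 0; and by product-to-sum, ∫_0^π sin(nx)cos(n'x) dx = ½∫_0^π [sin((n+n')x) + sin((n−n')x)] dx, which is 0 when n+n' is even and 2n/(n²−n'²) when n+n' is odd (it need not vanish on (0, π)).
  u² squared terms: (-2)²·∫cos(3x)² dx = 4·π/2 = 2*π;  (1)²·∫sin(5x)² dx = 1·π/2 = π/2.
  u² cross terms: 2·(-2)·(1)·∫cos(3x)·sin(5x) dx = -4·(0) = 0.
  So ∫_0^π u² dx = 2*π + π/2 + 0 = 5*π/2.
  (u')² squared terms: (5)²·∫cos(5x)² dx = 25·π/2 = 25*π/2;  (6)²·∫sin(3x)² dx = 36·π/2 = 18*π.
  (u')² cross terms: 2·(5)·(6)·∫cos(5x)·sin(3x) dx = 60·(0) = 0.
  So ∫_0^π (u')² dx = 25*π/2 + 18*π + 0 = 61*π/2.
||u||_{H^1}^2 = (5*π/2) + (61*π/2) = 33*π.


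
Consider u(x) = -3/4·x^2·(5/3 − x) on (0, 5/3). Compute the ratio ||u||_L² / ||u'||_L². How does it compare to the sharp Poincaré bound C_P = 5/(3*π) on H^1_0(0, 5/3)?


||u||_L² / ||u'||_L² = 5*sqrt(14)/42 < C_P = 5/(3*π).

u(x) = -3/4·x^2·(5/3 − x), so u'(x) = x*(9*x - 10)/4.
u(x) = -3/4·x^2·(5/3 − x) vanishes at x = 0 and x = 5/3, so u ∈ H^1_0(0, 5/3). Differentiate via the product rule and integrate the resulting polynomials term by term.
  ∫_0^5/3 u² dx = ∫_0^5/3 (9*x^6/16 - 15*x^5/8 + 25*x^4/16) dx. Term by term:
    ∫_0^5/3 9*x^6/16 dx = 78125/27216;  ∫_0^5/3 -15*x^5/8 dx = -78125/11664;  ∫_0^5/3 25*x^4/16 dx = 15625/3888.
  Sum: 78125/27216 − 78125/11664 + 15625/3888 = 15625/81648.
  ∫_0^5/3 (u')² dx = ∫_0^5/3 (81*x^4/16 - 45*x^3/4 + 25*x^2/4) dx. Term by term:
    ∫_0^5/3 81*x^4/16 dx = 625/48;  ∫_0^5/3 -45*x^3/4 dx = -3125/144;  ∫_0^5/3 25*x^2/4 dx = 3125/324.
  Sum: 625/48 − 3125/144 + 3125/324 = 625/648.
∫_0^5/3 u² dx = 15625/81648, so ||u||_L² = 125*sqrt(7)/756.
∫_0^5/3 (u')² dx = 625/648, so ||u'||_L² = 25*sqrt(2)/36.
Ratio ||u||_L² / ||u'||_L² = 5*sqrt(14)/42.
Sharp Poincaré constant on H^1_0(0, 5/3) is C_P = L/π = 5/(3*π), achieved by sin(3*π/5·x).
A polynomial bump cannot attain the sharp Poincaré constant (only the first sine eigenfunction does), so the ratio is strictly less than C_P, consistent with ||u||_L² ≤ C_P ||u'||_L².


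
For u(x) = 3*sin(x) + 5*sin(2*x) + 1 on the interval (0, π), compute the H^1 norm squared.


||u||_{H^1(0,π)}^2 = 12 + 145*π/2

u'(x) = 3*cos(x) + 10*cos(2*x).
Expand u² and (u')² and integrate term by term on (0, π), using: for integers n ≥ 1, ∫_0^π sin²(nx) dx = ∫_0^π cos²(nx) dx = π/2; for n ≠ n', ∫_0^π sin(nx)sin(n'x) dx = ∫_0^π cos(nx)cos(n'x) dx = 0; and by product-to-sum, ∫_0^π sin(nx)cos(n'x) dx = ½∫_0^π [sin((n+n')x) + sin((n−n')x)] dx, which is 0 when n+n' is even and 2n/(n²−n'²) when n+n' is odd (it need not vanish on (0, π)). For the constant mode: ∫_0^π 1 dx = π, ∫_0^π cos(nx) dx = 0, ∫_0^π sin(nx) dx = (1−(−1)^n)/n.
  u² squared terms: (1)²·∫1 dx = 1·π = π;  (3)²·∫sin(x)² dx = 9·π/2 = 9*π/2;  (5)²·∫sin(2x)² dx = 25·π/2 = 25*π/2.
  u² cross terms: 2·(1)·(3)·∫1·sin(x) dx = 6·(2) = 12;  2·(1)·(5)·∫1·sin(2x) dx = 10·(0) = 0;  2·(3)·(5)·∫sin(x)·sin(2x) dx = 30·(0) = 0.
  So ∫_0^π u² dx = π + 9*π/2 + 25*π/2 + 12 + 0 + 0 = 12 + 18*π.
  (u')² squared terms: (3)²·∫cos(x)² dx = 9·π/2 = 9*π/2;  (10)²·∫cos(2x)² dx = 100·π/2 = 50*π.
  (u')² cross terms: 2·(3)·(10)·∫cos(x)·cos(2x) dx = 60·(0) = 0.
  So ∫_0^π (u')² dx = 9*π/2 + 50*π + 0 = 109*π/2.
||u||_{H^1}^2 = (12 + 18*π) + (109*π/2) = 12 + 145*π/2.


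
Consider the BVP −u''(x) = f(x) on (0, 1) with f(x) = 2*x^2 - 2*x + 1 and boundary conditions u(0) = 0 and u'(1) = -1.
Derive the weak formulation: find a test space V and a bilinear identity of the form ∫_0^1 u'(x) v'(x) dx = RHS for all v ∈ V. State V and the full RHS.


V = {v ∈ H^1(0, 1) : v(0) = 0} (test functions vanish at x = 0 where u is specified); weak form: ∫_0^1 u'v' dx = ∫_0^1 (2*x^2 - 2*x + 1) v dx − v(1) for all v ∈ V.

Multiply both sides by a test function v and integrate from 0 to 1:
  ∫_0^1 −u''(x) v(x) dx = ∫_0^1 f(x) v(x) dx.
Integrate the LHS by parts once:
  ∫_0^1 −u'' v dx = −[u'(x) v(x)]_0^1 + ∫_0^1 u'(x) v'(x) dx.
Thus ∫_0^1 u'(x) v'(x) dx = ∫_0^1 f(x) v(x) dx + [u'(x) v(x)]_0^1.
Choose V so that boundary terms are either known or forced to vanish.
Mixed BC: u(0) = 0 (Dirichlet) and u'(1) = -1 (Neumann). Define V = {v ∈ H^1(0, 1) : v(0) = 0}. Then [u' v]_0^1 = u'(1)·v(1) − u'(0)·0 = − v(1).
Weak formulation: find u (satisfying any essential BC) such that ∫_0^1 u'(x) v'(x) dx = ∫_0^1 f v dx − v(1) for all v ∈ V (Dirichlet at 0 absorbed into V; Neumann datum at x = 1 contributes the boundary term).
Substituting f(x) = 2*x^2 - 2*x + 1, the right-hand side is ∫_0^1 (2*x^2 - 2*x + 1) v dx − v(1).


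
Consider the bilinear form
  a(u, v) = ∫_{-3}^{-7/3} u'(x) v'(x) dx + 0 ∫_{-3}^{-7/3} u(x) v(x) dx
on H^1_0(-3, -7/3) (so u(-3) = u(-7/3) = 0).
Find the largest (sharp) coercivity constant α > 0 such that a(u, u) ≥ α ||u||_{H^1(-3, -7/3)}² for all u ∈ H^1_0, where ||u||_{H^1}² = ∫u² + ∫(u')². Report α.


α = 9*π^2/(4 + 9*π^2)

Coercivity of a(·,·) on H^1_0(-3, -7/3) means a(u, u) ≥ α ||u||_{H^1}² for every u ∈ H^1_0.
The interval has length L = 2/3, and Poincaré/coercivity depend only on L. Here a(u, u) = ∫(u')² + (0)·∫u².
Here c = 0, so a(u,u) = ∫(u')² alone. The condition a(u,u) ≥ α||u||_{H^1}² reads (1−α)∫(u')² ≥ (α−c)∫u². Any admissible α is ≤ 1 (rapidly oscillating u have ∫u²/∫(u')² → 0), and α = 1 would force 0 ≥ (1−c)∫u², impossible since c < 1; so 1−α > 0. By the sharp Poincaré inequality on H^1_0 of an interval of length L, ∫(u')² ≥ (π/L)²∫u² with equality for the first sine mode sin(π(x−x₀)/L) (x₀ the left endpoint), so the inequality holds for all u iff (1−α)(π/L)² ≥ α − c, i.e. α ≤ ((π/L)² + c)/((π/L)² + 1) = (1 + c(L/π)²)/(1 + (L/π)²). (Direct route, valid since c ≤ 0: Poincaré gives c∫u² ≥ c(L/π)²∫(u')², so a(u,u) ≥ (1 + c(L/π)²)∫(u')², while ||u||_{H^1}² ≤ (1 + (L/π)²)∫(u')²; dividing yields the same α.) With (π/L)² = 9*π^2/4 and c = 0, the largest admissible constant is α = ((π/L)² + c)/((π/L)² + 1).
Simplifying, α = 9*π^2/(4 + 9*π^2).


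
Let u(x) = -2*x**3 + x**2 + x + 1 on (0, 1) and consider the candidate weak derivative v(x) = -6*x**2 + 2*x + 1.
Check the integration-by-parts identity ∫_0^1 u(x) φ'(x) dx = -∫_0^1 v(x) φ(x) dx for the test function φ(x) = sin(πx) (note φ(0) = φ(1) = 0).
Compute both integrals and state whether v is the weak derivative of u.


LHS = -24/π^3 + 2/π, RHS = -24/π^3 + 2/π. Yes, v = u' weakly.

u(x) = -2*x**3 + x**2 + x + 1, classical derivative u'(x) = -6*x**2 + 2*x + 1.
φ(x) = sin(πx), so φ'(x) = π*cos(π*x).
Note φ(0) = φ(1) = 0, so the boundary term u·φ vanishes.
LHS = ∫_0^1 u(x) φ'(x) dx = ∫_0^1 (-2*π*x^3*cos(π*x) + π*x^2*cos(π*x) + π*x*cos(π*x) + π*cos(π*x)) dx. Term by term:
  ∫_0^1 π*cos(π*x) dx = 0;  ∫_0^1 π*x*cos(π*x) dx = -2/π;  ∫_0^1 π*x^2*cos(π*x) dx = -2/π;
  ∫_0^1 -2*π*x^3*cos(π*x) dx = -24/π^3 + 6/π.
Sum: 0 − 2/π − 2/π + -24/π^3 + 6/π = -24/π^3 + 2/π.
So LHS = -24/π^3 + 2/π.
∫_0^1 v(x) φ(x) dx = ∫_0^1 (-6*x^2*sin(π*x) + 2*x*sin(π*x) + sin(π*x)) dx. Term by term:
  ∫_0^1 -6*x^2*sin(π*x) dx = -6/π + 24/π^3;  ∫_0^1 2*x*sin(π*x) dx = 2/π;  ∫_0^1 sin(π*x) dx = 2/π.
Sum: -6/π + 24/π^3 + 2/π + 2/π = -2/π + 24/π^3.
So RHS = -∫_0^1 v(x) φ(x) dx = -24/π^3 + 2/π.
LHS = RHS, so the identity holds for this test φ.
Moreover u is smooth here and v(x) = u'(x) = -6*x**2 + 2*x + 1 pointwise, so the identity holds for every test function. Hence v is the weak derivative of u.


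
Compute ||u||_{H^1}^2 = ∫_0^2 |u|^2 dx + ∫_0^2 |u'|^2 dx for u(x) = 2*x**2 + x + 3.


||u||_{H^1}^2 = 2504/15

The H^1 norm (squared) on an interval (0, L) is
  ||u||_{H^1}^2 = ∫_0^L u(x)^2 dx + ∫_0^L u'(x)^2 dx.
Compute u'(x) = 4*x + 1.
Then u(x)^2 = 4*x**4 + 4*x**3 + 13*x**2 + 6*x + 9 and u'(x)^2 = 16*x**2 + 8*x + 1.
Integrate each monomial from 0 to 2 using ∫_0^2 c·x^n dx = c·2^(n+1)/(n+1):
  ∫_0^2 u(x)^2 dx = ∫_0^2 (4*x^4 + 4*x^3 + 13*x^2 + 6*x + 9) dx. Term by term:
    ∫_0^2 4*x^4 dx = 128/5;  ∫_0^2 4*x^3 dx = 16;  ∫_0^2 13*x^2 dx = 104/3;
    ∫_0^2 6*x dx = 12;  ∫_0^2 9 dx = 18.
  Sum: 128/5 + 16 + 104/3 + 12 + 18 = 1594/15.
  ∫_0^2 u'(x)^2 dx = ∫_0^2 (16*x^2 + 8*x + 1) dx. Term by term:
    ∫_0^2 16*x^2 dx = 128/3;  ∫_0^2 8*x dx = 16;  ∫_0^2 1 dx = 2.
  Sum: 128/3 + 16 + 2 = 182/3.
Adding: ||u||_{H^1}^2 = 1594/15 + 182/3 = 2504/15.


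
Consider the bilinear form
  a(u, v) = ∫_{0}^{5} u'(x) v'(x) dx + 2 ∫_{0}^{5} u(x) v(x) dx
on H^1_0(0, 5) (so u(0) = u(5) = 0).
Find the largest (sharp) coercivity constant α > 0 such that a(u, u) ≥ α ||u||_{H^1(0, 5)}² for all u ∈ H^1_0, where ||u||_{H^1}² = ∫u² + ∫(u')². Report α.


α = 1

Coercivity of a(·,·) on H^1_0(0, 5) means a(u, u) ≥ α ||u||_{H^1}² for every u ∈ H^1_0.
The interval has length L = 5, and Poincaré/coercivity depend only on L. Here a(u, u) = ∫(u')² + (2)·∫u².
Here c = 2 ≥ 1, so a(u,u) = ∫(u')² + c∫u² ≥ ∫(u')² + ∫u² = ||u||_{H^1}², i.e. α = 1 works. No larger α is possible: a(u,u) ≥ α||u||_{H^1}² means (1−α)∫(u')² ≥ (α−c)∫u², and for the modes u_n = sin(nπ(x−x₀)/L) (x₀ the left endpoint) one has ∫u_n²/∫(u_n')² = (L/(nπ))² → 0, so a(u_n,u_n)/||u_n||_{H^1}² → 1. Hence the optimal constant is α = 1.
Therefore α = 1.


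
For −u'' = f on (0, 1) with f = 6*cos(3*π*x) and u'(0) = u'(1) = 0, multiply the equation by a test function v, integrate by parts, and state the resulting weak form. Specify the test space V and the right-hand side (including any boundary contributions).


V = H^1(0, 1) (no boundary constraint on v; u is determined up to an additive constant); weak form: ∫_0^1 u'v' dx = ∫_0^1 (6*cos(3*π*x)) v dx for all v ∈ V.

Multiply both sides by a test function v and integrate from 0 to 1:
  ∫_0^1 −u''(x) v(x) dx = ∫_0^1 f(x) v(x) dx.
Integrate the LHS by parts once:
  ∫_0^1 −u'' v dx = −[u'(x) v(x)]_0^1 + ∫_0^1 u'(x) v'(x) dx.
Thus ∫_0^1 u'(x) v'(x) dx = ∫_0^1 f(x) v(x) dx + [u'(x) v(x)]_0^1.
Choose V so that boundary terms are either known or forced to vanish.
u has homogeneous Neumann: u'(0) = u'(1) = 0. So [u' v]_0^1 = 0·v(1) − 0·v(0) = 0 for any v; take V = H^1(0, 1).
Weak formulation: find u (satisfying any essential BC) such that ∫_0^1 u'(x) v'(x) dx = ∫_0^1 f v dx for all v ∈ V (homogeneous Neumann, so boundary terms vanish).
Substituting f(x) = 6*cos(3*π*x), the right-hand side is ∫_0^1 (6*cos(3*π*x)) v dx.
Compatibility check (pure Neumann): taking v ≡ 1 ∈ V gives 0 = ∫_0^1 f dx + (0) − (0), i.e. ∫_0^1 f dx must equal u'(0) − u'(1) = 0. Indeed ∫_0^1 (6*cos(3*π*x)) dx = 0, so the data are compatible. The solution is then unique only up to an additive constant (fix it e.g. by requiring ∫_0^1 u dx = 0).


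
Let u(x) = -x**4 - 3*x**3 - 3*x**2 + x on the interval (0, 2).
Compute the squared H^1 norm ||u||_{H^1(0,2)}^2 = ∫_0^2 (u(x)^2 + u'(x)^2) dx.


||u||_{H^1}^2 = 946222/315

The H^1 norm (squared) on an interval (0, L) is
  ||u||_{H^1}^2 = ∫_0^L u(x)^2 dx + ∫_0^L u'(x)^2 dx.
Compute u'(x) = -4*x**3 - 9*x**2 - 6*x + 1.
Then u(x)^2 = x**8 + 6*x**7 + 15*x**6 + 16*x**5 + 3*x**4 - 6*x**3 + x**2 and u'(x)^2 = 16*x**6 + 72*x**5 + 129*x**4 + 100*x**3 + 18*x**2 - 12*x + 1.
Integrate each monomial from 0 to 2 using ∫_0^2 c·x^n dx = c·2^(n+1)/(n+1):
  ∫_0^2 u(x)^2 dx = ∫_0^2 (x^8 + 6*x^7 + 15*x^6 + 16*x^5 + 3*x^4 - 6*x^3 + x^2) dx. Term by term:
    ∫_0^2 x^8 dx = 512/9;  ∫_0^2 6*x^7 dx = 192;  ∫_0^2 15*x^6 dx = 1920/7;
    ∫_0^2 16*x^5 dx = 512/3;  ∫_0^2 3*x^4 dx = 96/5;  ∫_0^2 -6*x^3 dx = -24;
    ∫_0^2 x^2 dx = 8/3.
  Sum: 512/9 + 192 + 1920/7 + 512/3 + 96/5 − 24 + 8/3 = 217888/315.
  ∫_0^2 u'(x)^2 dx = ∫_0^2 (16*x^6 + 72*x^5 + 129*x^4 + 100*x^3 + 18*x^2 - 12*x + 1) dx. Term by term:
    ∫_0^2 16*x^6 dx = 2048/7;  ∫_0^2 72*x^5 dx = 768;  ∫_0^2 129*x^4 dx = 4128/5;
    ∫_0^2 100*x^3 dx = 400;  ∫_0^2 18*x^2 dx = 48;  ∫_0^2 -12*x dx = -24;
    ∫_0^2 1 dx = 2.
  Sum: 2048/7 + 768 + 4128/5 + 400 + 48 − 24 + 2 = 80926/35.
Adding: ||u||_{H^1}^2 = 217888/315 + 80926/35 = 946222/315.


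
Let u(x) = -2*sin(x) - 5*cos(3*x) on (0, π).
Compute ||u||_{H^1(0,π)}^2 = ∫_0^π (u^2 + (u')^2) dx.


||u||_{H^1(0,π)}^2 = 129*π

u'(x) = 15*sin(3*x) - 2*cos(x).
Expand u² and (u')² and integrate term by term on (0, π), using: for integers n ≥ 1, ∫_0^π sin²(nx) dx = ∫_0^π cos²(nx) dx = π/2; for n ≠ n', ∫_0^π sin(nx)sin(n'x) dx = ∫_0^π cos(nx)cos(n'x) dx = 0; and by product-to-sum, ∫_0^π sin(nx)cos(n'x) dx = ½∫_0^π [sin((n+n')x) + sin((n−n')x)] dx, which is 0 when n+n' is even and 2n/(n²−n'²) when n+n' is odd (it need not vanish on (0, π)).
  u² squared terms: (-5)²·∫cos(3x)² dx = 25·π/2 = 25*π/2;  (-2)²·∫sin(x)² dx = 4·π/2 = 2*π.
  u² cross terms: 2·(-5)·(-2)·∫cos(3x)·sin(x) dx = 20·(0) = 0.
  So ∫_0^π u² dx = 25*π/2 + 2*π + 0 = 29*π/2.
  (u')² squared terms: (-2)²·∫cos(x)² dx = 4·π/2 = 2*π;  (15)²·∫sin(3x)² dx = 225·π/2 = 225*π/2.
  (u')² cross terms: 2·(-2)·(15)·∫cos(x)·sin(3x) dx = -60·(0) = 0.
  So ∫_0^π (u')² dx = 2*π + 225*π/2 + 0 = 229*π/2.
||u||_{H^1}^2 = (29*π/2) + (229*π/2) = 129*π.


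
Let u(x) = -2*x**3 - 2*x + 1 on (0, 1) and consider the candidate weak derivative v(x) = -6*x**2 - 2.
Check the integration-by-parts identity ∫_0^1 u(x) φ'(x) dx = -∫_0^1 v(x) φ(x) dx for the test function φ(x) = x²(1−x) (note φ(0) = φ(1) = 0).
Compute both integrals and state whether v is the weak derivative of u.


LHS = 11/30, RHS = 11/30. Yes, v = u' weakly.

u(x) = -2*x**3 - 2*x + 1, classical derivative u'(x) = -6*x**2 - 2.
φ(x) = x²(1−x), so φ'(x) = x*(2 - 3*x).
Note φ(0) = φ(1) = 0, so the boundary term u·φ vanishes.
LHS = ∫_0^1 u(x) φ'(x) dx = ∫_0^1 (6*x^5 - 4*x^4 + 6*x^3 - 7*x^2 + 2*x) dx. Term by term:
  ∫_0^1 6*x^5 dx = 1;  ∫_0^1 -4*x^4 dx = -4/5;  ∫_0^1 6*x^3 dx = 3/2;
  ∫_0^1 -7*x^2 dx = -7/3;  ∫_0^1 2*x dx = 1.
Sum: 1 − 4/5 + 3/2 − 7/3 + 1 = 11/30.
So LHS = 11/30.
∫_0^1 v(x) φ(x) dx = ∫_0^1 (6*x^5 - 6*x^4 + 2*x^3 - 2*x^2) dx. Term by term:
  ∫_0^1 6*x^5 dx = 1;  ∫_0^1 -6*x^4 dx = -6/5;  ∫_0^1 2*x^3 dx = 1/2;
  ∫_0^1 -2*x^2 dx = -2/3.
Sum: 1 − 6/5 + 1/2 − 2/3 = -11/30.
So RHS = -∫_0^1 v(x) φ(x) dx = 11/30.
LHS = RHS, so the identity holds for this test φ.
Moreover u is smooth here and v(x) = u'(x) = -6*x**2 - 2 pointwise, so the identity holds for every test function. Hence v is the weak derivative of u.


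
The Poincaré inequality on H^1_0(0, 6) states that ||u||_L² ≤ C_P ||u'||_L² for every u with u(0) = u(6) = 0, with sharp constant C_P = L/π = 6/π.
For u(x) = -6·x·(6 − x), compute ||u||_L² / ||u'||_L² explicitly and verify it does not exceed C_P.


||u||_L² / ||u'||_L² = 3*sqrt(10)/5 < C_P = 6/π.

u(x) = -6·x·(6 − x), so u'(x) = 12*x - 36.
u(x) = -6·x·(6 − x) vanishes at x = 0 and x = 6, so u ∈ H^1_0(0, 6). Differentiate via the product rule and integrate the resulting polynomials term by term.
  ∫_0^6 u² dx = ∫_0^6 (36*x^4 - 432*x^3 + 1296*x^2) dx. Term by term:
    ∫_0^6 36*x^4 dx = 279936/5;  ∫_0^6 -432*x^3 dx = -139968;  ∫_0^6 1296*x^2 dx = 93312.
  Sum: 279936/5 − 139968 + 93312 = 46656/5.
  ∫_0^6 (u')² dx = ∫_0^6 (144*x^2 - 864*x + 1296) dx. Term by term:
    ∫_0^6 144*x^2 dx = 10368;  ∫_0^6 -864*x dx = -15552;  ∫_0^6 1296 dx = 7776.
  Sum: 10368 − 15552 + 7776 = 2592.
∫_0^6 u² dx = 46656/5, so ||u||_L² = 216*sqrt(5)/5.
∫_0^6 (u')² dx = 2592, so ||u'||_L² = 36*sqrt(2).
Ratio ||u||_L² / ||u'||_L² = 3*sqrt(10)/5.
Sharp Poincaré constant on H^1_0(0, 6) is C_P = L/π = 6/π, achieved by sin(π/6·x).
A polynomial bump cannot attain the sharp Poincaré constant (only the first sine eigenfunction does), so the ratio is strictly less than C_P, consistent with ||u||_L² ≤ C_P ||u'||_L².


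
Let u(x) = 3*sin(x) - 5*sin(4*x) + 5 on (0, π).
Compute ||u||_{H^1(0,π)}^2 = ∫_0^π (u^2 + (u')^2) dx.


||u||_{H^1(0,π)}^2 = 60 + 493*π/2

u'(x) = 3*cos(x) - 20*cos(4*x).
Expand u² and (u')² and integrate term by term on (0, π), using: for integers n ≥ 1, ∫_0^π sin²(nx) dx = ∫_0^π cos²(nx) dx = π/2; for n ≠ n', ∫_0^π sin(nx)sin(n'x) dx = ∫_0^π cos(nx)cos(n'x) dx = 0; and by product-to-sum, ∫_0^π sin(nx)cos(n'x) dx = ½∫_0^π [sin((n+n')x) + sin((n−n')x)] dx, which is 0 when n+n' is even and 2n/(n²−n'²) when n+n' is odd (it need not vanish on (0, π)). For the constant mode: ∫_0^π 1 dx = π, ∫_0^π cos(nx) dx = 0, ∫_0^π sin(nx) dx = (1−(−1)^n)/n.
  u² squared terms: (5)²·∫1 dx = 25·π = 25*π;  (-5)²·∫sin(4x)² dx = 25·π/2 = 25*π/2;  (3)²·∫sin(x)² dx = 9·π/2 = 9*π/2.
  u² cross terms: 2·(5)·(-5)·∫1·sin(4x) dx = -50·(0) = 0;  2·(5)·(3)·∫1·sin(x) dx = 30·(2) = 60;  2·(-5)·(3)·∫sin(4x)·sin(x) dx = -30·(0) = 0.
  So ∫_0^π u² dx = 25*π + 25*π/2 + 9*π/2 + 0 + 60 + 0 = 60 + 42*π.
  (u')² squared terms: (-20)²·∫cos(4x)² dx = 400·π/2 = 200*π;  (3)²·∫cos(x)² dx = 9·π/2 = 9*π/2.
  (u')² cross terms: 2·(-20)·(3)·∫cos(4x)·cos(x) dx = -120·(0) = 0.
  So ∫_0^π (u')² dx = 200*π + 9*π/2 + 0 = 409*π/2.
||u||_{H^1}^2 = (60 + 42*π) + (409*π/2) = 60 + 493*π/2.


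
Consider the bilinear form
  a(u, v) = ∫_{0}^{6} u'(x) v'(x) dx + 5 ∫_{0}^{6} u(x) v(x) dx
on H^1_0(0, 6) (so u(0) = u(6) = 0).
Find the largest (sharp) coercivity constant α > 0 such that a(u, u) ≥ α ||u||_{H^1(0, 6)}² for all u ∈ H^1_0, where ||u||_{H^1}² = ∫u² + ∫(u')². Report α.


α = 1

Coercivity of a(·,·) on H^1_0(0, 6) means a(u, u) ≥ α ||u||_{H^1}² for every u ∈ H^1_0.
The interval has length L = 6, and Poincaré/coercivity depend only on L. Here a(u, u) = ∫(u')² + (5)·∫u².
Here c = 5 ≥ 1, so a(u,u) = ∫(u')² + c∫u² ≥ ∫(u')² + ∫u² = ||u||_{H^1}², i.e. α = 1 works. No larger α is possible: a(u,u) ≥ α||u||_{H^1}² means (1−α)∫(u')² ≥ (α−c)∫u², and for the modes u_n = sin(nπ(x−x₀)/L) (x₀ the left endpoint) one has ∫u_n²/∫(u_n')² = (L/(nπ))² → 0, so a(u_n,u_n)/||u_n||_{H^1}² → 1. Hence the optimal constant is α = 1.
Therefore α = 1.


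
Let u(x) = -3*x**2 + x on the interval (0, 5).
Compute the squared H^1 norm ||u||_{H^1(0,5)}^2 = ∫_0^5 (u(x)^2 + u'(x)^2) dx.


||u||_{H^1}^2 = 36505/6

The H^1 norm (squared) on an interval (0, L) is
  ||u||_{H^1}^2 = ∫_0^L u(x)^2 dx + ∫_0^L u'(x)^2 dx.
Compute u'(x) = 1 - 6*x.
Then u(x)^2 = 9*x**4 - 6*x**3 + x**2 and u'(x)^2 = 36*x**2 - 12*x + 1.
Integrate each monomial from 0 to 5 using ∫_0^5 c·x^n dx = c·5^(n+1)/(n+1):
  ∫_0^5 u(x)^2 dx = ∫_0^5 (9*x^4 - 6*x^3 + x^2) dx. Term by term:
    ∫_0^5 9*x^4 dx = 5625;  ∫_0^5 -6*x^3 dx = -1875/2;  ∫_0^5 x^2 dx = 125/3.
  Sum: 5625 − 1875/2 + 125/3 = 28375/6.
  ∫_0^5 u'(x)^2 dx = ∫_0^5 (36*x^2 - 12*x + 1) dx. Term by term:
    ∫_0^5 36*x^2 dx = 1500;  ∫_0^5 -12*x dx = -150;  ∫_0^5 1 dx = 5.
  Sum: 1500 − 150 + 5 = 1355.
Adding: ||u||_{H^1}^2 = 28375/6 + 1355 = 36505/6.


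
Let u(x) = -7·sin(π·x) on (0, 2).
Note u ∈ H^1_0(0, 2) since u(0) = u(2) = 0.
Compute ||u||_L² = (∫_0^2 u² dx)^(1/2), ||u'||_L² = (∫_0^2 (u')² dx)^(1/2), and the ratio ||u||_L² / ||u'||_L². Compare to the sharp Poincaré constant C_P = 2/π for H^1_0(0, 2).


||u||_L² / ||u'||_L² = 1/π < C_P = 2/π.

u(x) = -7·sin(π·x), so u'(x) = -7*π*cos(π*x).
Writing u(x) = A·sin(kπx/L) with A = -7 and k = 2, use ∫_0^L sin²(kπx/L) dx = L/2 and ∫_0^L cos²(kπx/L) dx = L/2.
u² = 49·sin²(π·x) and (u')² = 49*π^2·cos²(π·x), and each of sin², cos² integrates to L/2 = 1 over (0, 2).
∫_0^2 u² dx = 49, so ||u||_L² = 7.
∫_0^2 (u')² dx = 49*π^2, so ||u'||_L² = 7*π.
Ratio ||u||_L² / ||u'||_L² = 1/π.
Sharp Poincaré constant on H^1_0(0, 2) is C_P = L/π = 2/π, achieved by sin(π/2·x).
This is the k = 2 harmonic; the ratio L/(kπ) is strictly less than C_P = L/π, consistent with the sharp inequality ||u||_L² ≤ C_P ||u'||_L².


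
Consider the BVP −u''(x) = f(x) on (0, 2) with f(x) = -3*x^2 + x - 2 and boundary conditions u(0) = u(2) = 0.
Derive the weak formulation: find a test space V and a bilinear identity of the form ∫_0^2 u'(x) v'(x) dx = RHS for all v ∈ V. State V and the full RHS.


V = H^1_0(0, 2) (so v(0) = v(2) = 0); weak form: ∫_0^2 u'v' dx = ∫_0^2 (-3*x^2 + x - 2) v dx for all v ∈ V.

Multiply both sides by a test function v and integrate from 0 to 2:
  ∫_0^2 −u''(x) v(x) dx = ∫_0^2 f(x) v(x) dx.
Integrate the LHS by parts once:
  ∫_0^2 −u'' v dx = −[u'(x) v(x)]_0^2 + ∫_0^2 u'(x) v'(x) dx.
Thus ∫_0^2 u'(x) v'(x) dx = ∫_0^2 f(x) v(x) dx + [u'(x) v(x)]_0^2.
Choose V so that boundary terms are either known or forced to vanish.
u is Dirichlet: u(0) = u(2) = 0. Let V = H^1_0(0, 2); then v(0) = v(2) = 0, and [u' v]_0^2 = 0.
Weak formulation: find u (satisfying any essential BC) such that ∫_0^2 u'(x) v'(x) dx = ∫_0^2 f v dx for all v ∈ V.
Substituting f(x) = -3*x^2 + x - 2, the right-hand side is ∫_0^2 (-3*x^2 + x - 2) v dx.


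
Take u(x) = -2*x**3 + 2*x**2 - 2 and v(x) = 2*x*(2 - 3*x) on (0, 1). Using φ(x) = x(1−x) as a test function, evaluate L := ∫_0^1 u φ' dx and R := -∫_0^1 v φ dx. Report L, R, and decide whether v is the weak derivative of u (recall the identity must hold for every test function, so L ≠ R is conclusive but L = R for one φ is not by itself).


LHS = -1/30, RHS = -1/30. Yes, v = u' weakly.

u(x) = -2*x**3 + 2*x**2 - 2, classical derivative u'(x) = -6*x**2 + 4*x.
φ(x) = x(1−x), so φ'(x) = 1 - 2*x.
Note φ(0) = φ(1) = 0, so the boundary term u·φ vanishes.
LHS = ∫_0^1 u(x) φ'(x) dx = ∫_0^1 (4*x^4 - 6*x^3 + 2*x^2 + 4*x - 2) dx. Term by term:
  ∫_0^1 4*x^4 dx = 4/5;  ∫_0^1 -6*x^3 dx = -3/2;  ∫_0^1 2*x^2 dx = 2/3;
  ∫_0^1 4*x dx = 2;  ∫_0^1 -2 dx = -2.
Sum: 4/5 − 3/2 + 2/3 + 2 − 2 = -1/30.
So LHS = -1/30.
∫_0^1 v(x) φ(x) dx = ∫_0^1 (6*x^4 - 10*x^3 + 4*x^2) dx. Term by term:
  ∫_0^1 6*x^4 dx = 6/5;  ∫_0^1 -10*x^3 dx = -5/2;  ∫_0^1 4*x^2 dx = 4/3.
Sum: 6/5 − 5/2 + 4/3 = 1/30.
So RHS = -∫_0^1 v(x) φ(x) dx = -1/30.
LHS = RHS, so the identity holds for this test φ.
Moreover u is smooth here and v(x) = u'(x) = -6*x**2 + 4*x pointwise, so the identity holds for every test function. Hence v is the weak derivative of u.


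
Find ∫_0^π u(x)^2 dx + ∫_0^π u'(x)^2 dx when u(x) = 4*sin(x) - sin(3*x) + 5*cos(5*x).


||u||_{H^1(0,π)}^2 = 346*π

u'(x) = -25*sin(5*x) + 4*cos(x) - 3*cos(3*x).
Expand u² and (u')² and integrate term by term on (0, π), using: for integers n ≥ 1, ∫_0^π sin²(nx) dx = ∫_0^π cos²(nx) dx = π/2; for n ≠ n', ∫_0^π sin(nx)sin(n'x) dx = ∫_0^π cos(nx)cos(n'x) dx = 0; and by product-to-sum, ∫_0^π sin(nx)cos(n'x) dx = ½∫_0^π [sin((n+n')x) + sin((n−n')x)] dx, which is 0 when n+n' is even and 2n/(n²−n'²) when n+n' is odd (it need not vanish on (0, π)).
  u² squared terms: (-1)²·∫sin(3x)² dx = 1·π/2 = π/2;  (4)²·∫sin(x)² dx = 16·π/2 = 8*π;  (5)²·∫cos(5x)² dx = 25·π/2 = 25*π/2.
  u² cross terms: 2·(-1)·(4)·∫sin(3x)·sin(x) dx = -8·(0) = 0;  2·(-1)·(5)·∫sin(3x)·cos(5x) dx = -10·(0) = 0;  2·(4)·(5)·∫sin(x)·cos(5x) dx = 40·(0) = 0.
  So ∫_0^π u² dx = π/2 + 8*π + 25*π/2 + 0 + 0 + 0 = 21*π.
  (u')² squared terms: (-25)²·∫sin(5x)² dx = 625·π/2 = 625*π/2;  (-3)²·∫cos(3x)² dx = 9·π/2 = 9*π/2;  (4)²·∫cos(x)² dx = 16·π/2 = 8*π.
  (u')² cross terms: 2·(-25)·(-3)·∫sin(5x)·cos(3x) dx = 150·(0) = 0;  2·(-25)·(4)·∫sin(5x)·cos(x) dx = -200·(0) = 0;  2·(-3)·(4)·∫cos(3x)·cos(x) dx = -24·(0) = 0.
  So ∫_0^π (u')² dx = 625*π/2 + 9*π/2 + 8*π + 0 + 0 + 0 = 325*π.
||u||_{H^1}^2 = (21*π) + (325*π) = 346*π.


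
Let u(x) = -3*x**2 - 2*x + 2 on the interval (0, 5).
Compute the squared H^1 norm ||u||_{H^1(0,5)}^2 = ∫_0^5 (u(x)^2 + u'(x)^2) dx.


||u||_{H^1}^2 = 26720/3

The H^1 norm (squared) on an interval (0, L) is
  ||u||_{H^1}^2 = ∫_0^L u(x)^2 dx + ∫_0^L u'(x)^2 dx.
Compute u'(x) = -6*x - 2.
Then u(x)^2 = 9*x**4 + 12*x**3 - 8*x**2 - 8*x + 4 and u'(x)^2 = 36*x**2 + 24*x + 4.
Integrate each monomial from 0 to 5 using ∫_0^5 c·x^n dx = c·5^(n+1)/(n+1):
  ∫_0^5 u(x)^2 dx = ∫_0^5 (9*x^4 + 12*x^3 - 8*x^2 - 8*x + 4) dx. Term by term:
    ∫_0^5 9*x^4 dx = 5625;  ∫_0^5 12*x^3 dx = 1875;  ∫_0^5 -8*x^2 dx = -1000/3;
    ∫_0^5 -8*x dx = -100;  ∫_0^5 4 dx = 20.
  Sum: 5625 + 1875 − 1000/3 − 100 + 20 = 21260/3.
  ∫_0^5 u'(x)^2 dx = ∫_0^5 (36*x^2 + 24*x + 4) dx. Term by term:
    ∫_0^5 36*x^2 dx = 1500;  ∫_0^5 24*x dx = 300;  ∫_0^5 4 dx = 20.
  Sum: 1500 + 300 + 20 = 1820.
Adding: ||u||_{H^1}^2 = 21260/3 + 1820 = 26720/3.


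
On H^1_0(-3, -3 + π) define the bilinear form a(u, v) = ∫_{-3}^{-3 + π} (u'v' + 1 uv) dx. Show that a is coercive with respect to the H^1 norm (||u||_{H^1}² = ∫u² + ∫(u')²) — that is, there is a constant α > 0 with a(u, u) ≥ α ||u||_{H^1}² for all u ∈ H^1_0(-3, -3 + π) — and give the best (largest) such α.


α = 1

Coercivity of a(·,·) on H^1_0(-3, -3 + π) means a(u, u) ≥ α ||u||_{H^1}² for every u ∈ H^1_0.
The interval has length L = π, and Poincaré/coercivity depend only on L. Here a(u, u) = ∫(u')² + (1)·∫u².
Here c = 1 ≥ 1, so a(u,u) = ∫(u')² + c∫u² ≥ ∫(u')² + ∫u² = ||u||_{H^1}², i.e. α = 1 works. No larger α is possible: a(u,u) ≥ α||u||_{H^1}² means (1−α)∫(u')² ≥ (α−c)∫u², and for the modes u_n = sin(nπ(x−x₀)/L) (x₀ the left endpoint) one has ∫u_n²/∫(u_n')² = (L/(nπ))² → 0, so a(u_n,u_n)/||u_n||_{H^1}² → 1. Hence the optimal constant is α = 1.
Therefore α = 1.


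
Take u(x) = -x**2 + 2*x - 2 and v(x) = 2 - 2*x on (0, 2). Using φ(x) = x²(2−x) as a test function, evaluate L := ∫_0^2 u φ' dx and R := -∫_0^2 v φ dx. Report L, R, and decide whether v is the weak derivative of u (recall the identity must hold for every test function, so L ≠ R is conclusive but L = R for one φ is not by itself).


LHS = 8/15, RHS = 8/15. Yes, v = u' weakly.

u(x) = -x**2 + 2*x - 2, classical derivative u'(x) = 2 - 2*x.
φ(x) = x²(2−x), so φ'(x) = x*(4 - 3*x).
Note φ(0) = φ(2) = 0, so the boundary term u·φ vanishes.
LHS = ∫_0^2 u(x) φ'(x) dx = ∫_0^2 (3*x^4 - 10*x^3 + 14*x^2 - 8*x) dx. Term by term:
  ∫_0^2 3*x^4 dx = 96/5;  ∫_0^2 -10*x^3 dx = -40;  ∫_0^2 14*x^2 dx = 112/3;
  ∫_0^2 -8*x dx = -16.
Sum: 96/5 − 40 + 112/3 − 16 = 8/15.
So LHS = 8/15.
∫_0^2 v(x) φ(x) dx = ∫_0^2 (2*x^4 - 6*x^3 + 4*x^2) dx. Term by term:
  ∫_0^2 2*x^4 dx = 64/5;  ∫_0^2 -6*x^3 dx = -24;  ∫_0^2 4*x^2 dx = 32/3.
Sum: 64/5 − 24 + 32/3 = -8/15.
So RHS = -∫_0^2 v(x) φ(x) dx = 8/15.
LHS = RHS, so the identity holds for this test φ.
Moreover u is smooth here and v(x) = u'(x) = 2 - 2*x pointwise, so the identity holds for every test function. Hence v is the weak derivative of u.


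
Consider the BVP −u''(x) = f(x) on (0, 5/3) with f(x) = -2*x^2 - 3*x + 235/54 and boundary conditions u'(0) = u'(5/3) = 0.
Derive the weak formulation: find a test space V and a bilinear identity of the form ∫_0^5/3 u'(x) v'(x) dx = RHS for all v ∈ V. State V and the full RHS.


V = H^1(0, 5/3) (no boundary constraint on v; u is determined up to an additive constant); weak form: ∫_0^5/3 u'v' dx = ∫_0^5/3 (-2*x^2 - 3*x + 235/54) v dx for all v ∈ V.

Multiply both sides by a test function v and integrate from 0 to 5/3:
  ∫_0^5/3 −u''(x) v(x) dx = ∫_0^5/3 f(x) v(x) dx.
Integrate the LHS by parts once:
  ∫_0^5/3 −u'' v dx = −[u'(x) v(x)]_0^5/3 + ∫_0^5/3 u'(x) v'(x) dx.
Thus ∫_0^5/3 u'(x) v'(x) dx = ∫_0^5/3 f(x) v(x) dx + [u'(x) v(x)]_0^5/3.
Choose V so that boundary terms are either known or forced to vanish.
u has homogeneous Neumann: u'(0) = u'(5/3) = 0. So [u' v]_0^5/3 = 0·v(5/3) − 0·v(0) = 0 for any v; take V = H^1(0, 5/3).
Weak formulation: find u (satisfying any essential BC) such that ∫_0^5/3 u'(x) v'(x) dx = ∫_0^5/3 f v dx for all v ∈ V (homogeneous Neumann, so boundary terms vanish).
Substituting f(x) = -2*x^2 - 3*x + 235/54, the right-hand side is ∫_0^5/3 (-2*x^2 - 3*x + 235/54) v dx.
Compatibility check (pure Neumann): taking v ≡ 1 ∈ V gives 0 = ∫_0^5/3 f dx + (0) − (0), i.e. ∫_0^5/3 f dx must equal u'(0) − u'(5/3) = 0. Indeed ∫_0^5/3 (-2*x^2 - 3*x + 235/54) dx = 0, so the data are compatible. The solution is then unique only up to an additive constant (fix it e.g. by requiring ∫_0^5/3 u dx = 0).


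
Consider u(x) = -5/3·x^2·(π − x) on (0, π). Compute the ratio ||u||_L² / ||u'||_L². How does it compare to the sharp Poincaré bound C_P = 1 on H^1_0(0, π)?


||u||_L² / ||u'||_L² = sqrt(14)*π/14 < C_P = 1.

u(x) = -5/3·x^2·(π − x), so u'(x) = 5*x*(3*x - 2*π)/3.
u(x) = -5/3·x^2·(π − x) vanishes at x = 0 and x = π, so u ∈ H^1_0(0, π). Differentiate via the product rule and integrate the resulting polynomials term by term.
  ∫_0^π u² dx = ∫_0^π (25*x^6/9 - 50*π*x^5/9 + 25*π^2*x^4/9) dx. Term by term:
    ∫_0^π 25*x^6/9 dx = 25*π^7/63;  ∫_0^π -50*π*x^5/9 dx = -25*π^7/27;  ∫_0^π 25*π^2*x^4/9 dx = 5*π^7/9.
  Sum: 25*π^7/63 − 25*π^7/27 + 5*π^7/9 = 5*π^7/189.
  ∫_0^π (u')² dx = ∫_0^π (25*x^4 - 100*π*x^3/3 + 100*π^2*x^2/9) dx. Term by term:
    ∫_0^π 25*x^4 dx = 5*π^5;  ∫_0^π -100*π*x^3/3 dx = -25*π^5/3;  ∫_0^π 100*π^2*x^2/9 dx = 100*π^5/27.
  Sum: 5*π^5 − 25*π^5/3 + 100*π^5/27 = 10*π^5/27.
∫_0^π u² dx = 5*π^7/189, so ||u||_L² = sqrt(105)*π^(7/2)/63.
∫_0^π (u')² dx = 10*π^5/27, so ||u'||_L² = sqrt(30)*π^(5/2)/9.
Ratio ||u||_L² / ||u'||_L² = sqrt(14)*π/14.
Sharp Poincaré constant on H^1_0(0, π) is C_P = L/π = 1, achieved by sin(x).
A polynomial bump cannot attain the sharp Poincaré constant (only the first sine eigenfunction does), so the ratio is strictly less than C_P, consistent with ||u||_L² ≤ C_P ||u'||_L².


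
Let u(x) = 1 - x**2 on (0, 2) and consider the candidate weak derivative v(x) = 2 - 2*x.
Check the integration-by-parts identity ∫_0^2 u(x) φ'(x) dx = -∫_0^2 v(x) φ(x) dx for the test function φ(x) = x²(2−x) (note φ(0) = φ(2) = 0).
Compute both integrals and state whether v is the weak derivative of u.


LHS = 16/5, RHS = 8/15. No, v is not the weak derivative of u.

u(x) = 1 - x**2, classical derivative u'(x) = -2*x.
φ(x) = x²(2−x), so φ'(x) = x*(4 - 3*x).
Note φ(0) = φ(2) = 0, so the boundary term u·φ vanishes.
LHS = ∫_0^2 u(x) φ'(x) dx = ∫_0^2 (3*x^4 - 4*x^3 - 3*x^2 + 4*x) dx. Term by term:
  ∫_0^2 3*x^4 dx = 96/5;  ∫_0^2 -4*x^3 dx = -16;  ∫_0^2 -3*x^2 dx = -8;
  ∫_0^2 4*x dx = 8.
Sum: 96/5 − 16 − 8 + 8 = 16/5.
So LHS = 16/5.
∫_0^2 v(x) φ(x) dx = ∫_0^2 (2*x^4 - 6*x^3 + 4*x^2) dx. Term by term:
  ∫_0^2 2*x^4 dx = 64/5;  ∫_0^2 -6*x^3 dx = -24;  ∫_0^2 4*x^2 dx = 32/3.
Sum: 64/5 − 24 + 32/3 = -8/15.
So RHS = -∫_0^2 v(x) φ(x) dx = 8/15.
LHS − RHS = 8/3 ≠ 0, so the identity fails.
(For a valid weak derivative the identity must hold for EVERY test function, in particular this one. The failure shows v is NOT the weak derivative of u.)
Correct weak derivative would be u'(x) = -2*x.


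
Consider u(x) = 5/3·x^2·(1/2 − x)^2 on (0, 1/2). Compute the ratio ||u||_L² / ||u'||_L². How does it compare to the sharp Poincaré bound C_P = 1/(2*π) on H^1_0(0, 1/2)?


||u||_L² / ||u'||_L² = sqrt(3)/12 < C_P = 1/(2*π).

u(x) = 5/3·x^2·(1/2 − x)^2, so u'(x) = 5*x*(2*x - 1)*(4*x - 1)/6.
u(x) = 5/3·x^2·(1/2 − x)^2 vanishes at x = 0 and x = 1/2, so u ∈ H^1_0(0, 1/2). Differentiate via the product rule and integrate the resulting polynomials term by term.
  ∫_0^1/2 u² dx = ∫_0^1/2 (25*x^8/9 - 50*x^7/9 + 25*x^6/6 - 25*x^5/18 + 25*x^4/144) dx. Term by term:
    ∫_0^1/2 25*x^8/9 dx = 25/41472;  ∫_0^1/2 -50*x^7/9 dx = -25/9216;  ∫_0^1/2 25*x^6/6 dx = 25/5376;
    ∫_0^1/2 -25*x^5/18 dx = -25/6912;  ∫_0^1/2 25*x^4/144 dx = 5/4608.
  Sum: 25/41472 − 25/9216 + 25/5376 − 25/6912 + 5/4608 = 5/580608.
  ∫_0^1/2 (u')² dx = ∫_0^1/2 (400*x^6/9 - 200*x^5/3 + 325*x^4/9 - 25*x^3/3 + 25*x^2/36) dx. Term by term:
    ∫_0^1/2 400*x^6/9 dx = 25/504;  ∫_0^1/2 -200*x^5/3 dx = -25/144;  ∫_0^1/2 325*x^4/9 dx = 65/288;
    ∫_0^1/2 -25*x^3/3 dx = -25/192;  ∫_0^1/2 25*x^2/36 dx = 25/864.
  Sum: 25/504 − 25/144 + 65/288 − 25/192 + 25/864 = 5/12096.
∫_0^1/2 u² dx = 5/580608, so ||u||_L² = sqrt(35)/2016.
∫_0^1/2 (u')² dx = 5/12096, so ||u'||_L² = sqrt(105)/504.
Ratio ||u||_L² / ||u'||_L² = sqrt(3)/12.
Sharp Poincaré constant on H^1_0(0, 1/2) is C_P = L/π = 1/(2*π), achieved by sin(2*π·x).
A polynomial bump cannot attain the sharp Poincaré constant (only the first sine eigenfunction does), so the ratio is strictly less than C_P, consistent with ||u||_L² ≤ C_P ||u'||_L².


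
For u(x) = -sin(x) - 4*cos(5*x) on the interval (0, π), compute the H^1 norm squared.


||u||_{H^1(0,π)}^2 = 209*π

u'(x) = 20*sin(5*x) - cos(x).
Expand u² and (u')² and integrate term by term on (0, π), using: for integers n ≥ 1, ∫_0^π sin²(nx) dx = ∫_0^π cos²(nx) dx = π/2; for n ≠ n', ∫_0^π sin(nx)sin(n'x) dx = ∫_0^π cos(nx)cos(n'x) dx = 0; and by product-to-sum, ∫_0^π sin(nx)cos(n'x) dx = ½∫_0^π [sin((n+n')x) + sin((n−n')x)] dx, which is 0 when n+n' is even and 2n/(n²−n'²) when n+n' is odd (it need not vanish on (0, π)).
  u² squared terms: (-1)²·∫sin(x)² dx = 1·π/2 = π/2;  (-4)²·∫cos(5x)² dx = 16·π/2 = 8*π.
  u² cross terms: 2·(-1)·(-4)·∫sin(x)·cos(5x) dx = 8·(0) = 0.
  So ∫_0^π u² dx = π/2 + 8*π + 0 = 17*π/2.
  (u')² squared terms: (-1)²·∫cos(x)² dx = 1·π/2 = π/2;  (20)²·∫sin(5x)² dx = 400·π/2 = 200*π.
  (u')² cross terms: 2·(-1)·(20)·∫cos(x)·sin(5x) dx = -40·(0) = 0.
  So ∫_0^π (u')² dx = π/2 + 200*π + 0 = 401*π/2.
||u||_{H^1}^2 = (17*π/2) + (401*π/2) = 209*π.


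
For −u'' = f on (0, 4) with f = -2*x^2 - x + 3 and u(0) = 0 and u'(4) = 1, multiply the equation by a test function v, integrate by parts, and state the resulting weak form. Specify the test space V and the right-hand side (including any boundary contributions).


V = {v ∈ H^1(0, 4) : v(0) = 0} (test functions vanish at x = 0 where u is specified); weak form: ∫_0^4 u'v' dx = ∫_0^4 (-2*x^2 - x + 3) v dx + v(4) for all v ∈ V.

Multiply both sides by a test function v and integrate from 0 to 4:
  ∫_0^4 −u''(x) v(x) dx = ∫_0^4 f(x) v(x) dx.
Integrate the LHS by parts once:
  ∫_0^4 −u'' v dx = −[u'(x) v(x)]_0^4 + ∫_0^4 u'(x) v'(x) dx.
Thus ∫_0^4 u'(x) v'(x) dx = ∫_0^4 f(x) v(x) dx + [u'(x) v(x)]_0^4.
Choose V so that boundary terms are either known or forced to vanish.
Mixed BC: u(0) = 0 (Dirichlet) and u'(4) = 1 (Neumann). Define V = {v ∈ H^1(0, 4) : v(0) = 0}. Then [u' v]_0^4 = u'(4)·v(4) − u'(0)·0 = v(4).
Weak formulation: find u (satisfying any essential BC) such that ∫_0^4 u'(x) v'(x) dx = ∫_0^4 f v dx + v(4) for all v ∈ V (Dirichlet at 0 absorbed into V; Neumann datum at x = 4 contributes the boundary term).
Substituting f(x) = -2*x^2 - x + 3, the right-hand side is ∫_0^4 (-2*x^2 - x + 3) v dx + v(4).
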